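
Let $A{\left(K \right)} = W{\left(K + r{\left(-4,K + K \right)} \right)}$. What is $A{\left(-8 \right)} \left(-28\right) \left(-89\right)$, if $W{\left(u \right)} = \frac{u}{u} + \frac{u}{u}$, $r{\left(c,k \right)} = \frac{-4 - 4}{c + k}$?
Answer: $4984$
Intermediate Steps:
$r{\left(c,k \right)} = - \frac{8}{c + k}$
$W{\left(u \right)} = 2$ ($W{\left(u \right)} = 1 + 1 = 2$)
$A{\left(K \right)} = 2$
$A{\left(-8 \right)} \left(-28\right) \left(-89\right) = 2 \left(-28\right) \left(-89\right) = \left(-56\right) \left(-89\right) = 4984$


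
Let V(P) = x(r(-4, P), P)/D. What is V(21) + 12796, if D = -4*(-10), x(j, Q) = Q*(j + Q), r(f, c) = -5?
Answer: 64022/5 ≈ 12804.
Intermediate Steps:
x(j, Q) = Q*(Q + j)
D = 40
V(P) = P*(-5 + P)/40 (V(P) = (P*(P - 5))/40 = (P*(-5 + P))*(1/40) = P*(-5 + P)/40)
V(21) + 12796 = (1/40)*21*(-5 + 21) + 12796 = (1/40)*21*16 + 12796 = 42/5 + 12796 = 64022/5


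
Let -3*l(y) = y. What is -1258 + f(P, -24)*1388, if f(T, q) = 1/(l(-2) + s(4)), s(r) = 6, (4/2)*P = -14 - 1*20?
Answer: -5249/5 ≈ -1049.8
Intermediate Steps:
P = -17 (P = (-14 - 1*20)/2 = (-14 - 20)/2 = (½)*(-34) = -17)
l(y) = -y/3
f(T, q) = 3/20 (f(T, q) = 1/(-⅓*(-2) + 6) = 1/(⅔ + 6) = 1/(20/3) = 3/20)
-1258 + f(P, -24)*1388 = -1258 + (3/20)*1388 = -1258 + 1041/5 = -5249/5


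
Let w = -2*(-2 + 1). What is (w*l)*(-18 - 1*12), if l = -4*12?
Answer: 2880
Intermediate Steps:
l = -48
w = 2 (w = -2*(-1) = 2)
(w*l)*(-18 - 1*12) = (2*(-48))*(-18 - 1*12) = -96*(-18 - 12) = -96*(-30) = 2880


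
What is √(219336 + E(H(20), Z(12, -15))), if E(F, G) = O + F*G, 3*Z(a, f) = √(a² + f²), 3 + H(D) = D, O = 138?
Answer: √(219474 + 17*√41) ≈ 468.60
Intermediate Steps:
H(D) = -3 + D
Z(a, f) = √(a² + f²)/3
E(F, G) = 138 + F*G
√(219336 + E(H(20), Z(12, -15))) = √(219336 + (138 + (-3 + 20)*(√(12² + (-15)²)/3))) = √(219336 + (138 + 17*(√(144 + 225)/3))) = √(219336 + (138 + 17*(√369/3))) = √(219336 + (138 + 17*((3*√41)/3))) = √(219336 + (138 + 17*√41)) = √(219474 + 17*√41)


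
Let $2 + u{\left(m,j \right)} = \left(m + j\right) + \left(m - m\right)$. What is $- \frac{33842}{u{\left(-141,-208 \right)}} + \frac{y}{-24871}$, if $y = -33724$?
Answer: $\frac{853521506}{8729721} \approx 97.772$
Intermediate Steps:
$u{\left(m,j \right)} = -2 + j + m$ ($u{\left(m,j \right)} = -2 + \left(\left(m + j\right) + \left(m - m\right)\right) = -2 + \left(\left(j + m\right) + 0\right) = -2 + \left(j + m\right) = -2 + j + m$)
$- \frac{33842}{u{\left(-141,-208 \right)}} + \frac{y}{-24871} = - \frac{33842}{-2 - 208 - 141} - \frac{33724}{-24871} = - \frac{33842}{-351} - - \frac{33724}{24871} = \left(-33842\right) \left(- \frac{1}{351}\right) + \frac{33724}{24871} = \frac{33842}{351} + \frac{33724}{24871} = \frac{853521506}{8729721}$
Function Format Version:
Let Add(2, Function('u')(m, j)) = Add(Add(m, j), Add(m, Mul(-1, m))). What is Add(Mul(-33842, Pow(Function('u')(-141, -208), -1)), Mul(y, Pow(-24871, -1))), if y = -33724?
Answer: Rational(853521506, 8729721) ≈ 97.772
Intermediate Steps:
Function('u')(m, j) = Add(-2, j, m) (Function('u')(m, j) = Add(-2, Add(Add(m, j), Add(m, Mul(-1, m)))) = Add(-2, Add(Add(j, m), 0)) = Add(-2, Add(j, m)) = Add(-2, j, m))
Add(Mul(-33842, Pow(Function('u')(-141, -208), -1)), Mul(y, Pow(-24871, -1))) = Add(Mul(-33842, Pow(Add(-2, -208, -141), -1)), Mul(-33724, Pow(-24871, -1))) = Add(Mul(-33842, Pow(-351, -1)), Mul(-33724, Rational(-1, 24871))) = Add(Mul(-33842, Rational(-1, 351)), Rational(33724, 24871)) = Add(Rational(33842, 351), Rational(33724, 24871)) = Rational(853521506, 8729721)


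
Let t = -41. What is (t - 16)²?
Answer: 3249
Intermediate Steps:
(t - 16)² = (-41 - 16)² = (-57)² = 3249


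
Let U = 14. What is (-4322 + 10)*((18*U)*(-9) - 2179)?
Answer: 19175464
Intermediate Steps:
(-4322 + 10)*((18*U)*(-9) - 2179) = (-4322 + 10)*((18*14)*(-9) - 2179) = -4312*(252*(-9) - 2179) = -4312*(-2268 - 2179) = -4312*(-4447) = 19175464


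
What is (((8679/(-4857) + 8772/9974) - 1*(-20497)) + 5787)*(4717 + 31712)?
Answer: 7730541777869655/8073953 ≈ 9.5747e+8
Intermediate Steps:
(((8679/(-4857) + 8772/9974) - 1*(-20497)) + 5787)*(4717 + 31712) = (((8679*(-1/4857) + 8772*(1/9974)) + 20497) + 5787)*36429 = (((-2893/1619 + 4386/4987) + 20497) + 5787)*36429 = ((-7326457/8073953 + 20497) + 5787)*36429 = (165484488184/8073953 + 5787)*36429 = (212208454195/8073953)*36429 = 7730541777869655/8073953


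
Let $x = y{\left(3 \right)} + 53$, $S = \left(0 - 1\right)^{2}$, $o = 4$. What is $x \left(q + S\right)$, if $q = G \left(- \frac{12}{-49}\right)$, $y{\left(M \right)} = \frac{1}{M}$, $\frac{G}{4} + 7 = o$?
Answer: $- \frac{15200}{147} \approx -103.4$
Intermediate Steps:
$G = -12$ ($G = -28 + 4 \cdot 4 = -28 + 16 = -12$)
$S = 1$ ($S = \left(-1\right)^{2} = 1$)
$x = \frac{160}{3}$ ($x = \frac{1}{3} + 53 = \frac{160}{3} \approx 53.333$)
$q = - \frac{144}{49}$ ($q = - 12 \left(- \frac{12}{-49}\right) = - 12 \left(\left(-12\right) \left(- \frac{1}{49}\right)\right) = \left(-12\right) \frac{12}{49} = - \frac{144}{49} \approx -2.9388$)
$x \left(q + S\right) = \frac{160 \left(- \frac{144}{49} + 1\right)}{3} = \frac{160}{3} \left(- \frac{95}{49}\right) = - \frac{15200}{147}$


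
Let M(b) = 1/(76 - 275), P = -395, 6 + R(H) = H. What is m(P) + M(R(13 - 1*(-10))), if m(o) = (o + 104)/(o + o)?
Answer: 57119/157210 ≈ 0.36333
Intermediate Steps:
R(H) = -6 + H
M(b) = -1/199 (M(b) = 1/(-199) = -1/199)
m(o) = (104 + o)/(2*o) (m(o) = (104 + o)/((2*o)) = (104 + o)*(1/(2*o)) = (104 + o)/(2*o))
m(P) + M(R(13 - 1*(-10))) = (1/2)*(104 - 395)/(-395) - 1/199 = (1/2)*(-1/395)*(-291) - 1/199 = 291/790 - 1/199 = 57119/157210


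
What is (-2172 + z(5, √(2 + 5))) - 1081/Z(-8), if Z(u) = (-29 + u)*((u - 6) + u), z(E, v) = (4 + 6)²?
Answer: -1687689/814 ≈ -2073.3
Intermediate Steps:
z(E, v) = 100 (z(E, v) = 10² = 100)
Z(u) = (-29 + u)*(-6 + 2*u) (Z(u) = (-29 + u)*((-6 + u) + u) = (-29 + u)*(-6 + 2*u))
(-2172 + z(5, √(2 + 5))) - 1081/Z(-8) = (-2172 + 100) - 1081/(174 - 64*(-8) + 2*(-8)²) = -2072 - 1081/(174 + 512 + 2*64) = -2072 - 1081/(174 + 512 + 128) = -2072 - 1081/814 = -1687689/814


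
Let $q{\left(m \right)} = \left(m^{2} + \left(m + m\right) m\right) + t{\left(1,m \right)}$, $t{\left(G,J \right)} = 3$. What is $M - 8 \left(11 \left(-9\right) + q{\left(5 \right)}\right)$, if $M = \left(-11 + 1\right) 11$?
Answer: $58$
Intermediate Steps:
$M = -110$ ($M = \left(-10\right) 11 = -110$)
$q{\left(m \right)} = 3 + 3 m^{2}$ ($q{\left(m \right)} = \left(m^{2} + \left(m + m\right) m\right) + 3 = \left(m^{2} + 2 m m\right) + 3 = \left(m^{2} + 2 m^{2}\right) + 3 = 3 m^{2} + 3 = 3 + 3 m^{2}$)
$M - 8 \left(11 \left(-9\right) + q{\left(5 \right)}\right) = -110 - 8 \left(11 \left(-9\right) + \left(3 + 3 \cdot 5^{2}\right)\right) = -110 - 8 \left(-99 + \left(3 + 3 \cdot 25\right)\right) = -110 - 8 \left(-99 + \left(3 + 75\right)\right) = -110 - 8 \left(-99 + 78\right) = -110 - -168 = -110 + 168 = 58$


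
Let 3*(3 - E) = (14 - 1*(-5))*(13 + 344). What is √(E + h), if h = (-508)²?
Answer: √255806 ≈ 505.77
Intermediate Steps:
h = 258064
E = -2258 (E = 3 - (14 - 1*(-5))*(13 + 344)/3 = 3 - (14 + 5)*357/3 = 3 - 19*357/3 = 3 - ⅓*6783 = 3 - 2261 = -2258)
√(E + h) = √(-2258 + 258064) = √255806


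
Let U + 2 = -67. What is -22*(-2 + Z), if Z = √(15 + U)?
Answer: 44 - 66*I*√6 ≈ 44.0 - 161.67*I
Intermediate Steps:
U = -69 (U = -2 - 67 = -69)
Z = 3*I*√6 (Z = √(15 - 69) = √(-54) = 3*I*√6 ≈ 7.3485*I)
-22*(-2 + Z) = -22*(-2 + 3*I*√6) = 44 - 66*I*√6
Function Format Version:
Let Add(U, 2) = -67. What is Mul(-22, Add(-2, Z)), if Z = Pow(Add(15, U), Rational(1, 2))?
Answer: Add(44, Mul(-66, I, Pow(6, Rational(1, 2)))) ≈ Add(44.000, Mul(-161.67, I))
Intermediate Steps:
U = -69 (U = Add(-2, -67) = -69)
Z = Mul(3, I, Pow(6, Rational(1, 2))) (Z = Pow(Add(15, -69), Rational(1, 2)) = Pow(-54, Rational(1, 2)) = Mul(3, I, Pow(6, Rational(1, 2))) ≈ Mul(7.3485, I))
Mul(-22, Add(-2, Z)) = Mul(-22, Add(-2, Mul(3, I, Pow(6, Rational(1, 2))))) = Add(44, Mul(-66, I, Pow(6, Rational(1, 2))))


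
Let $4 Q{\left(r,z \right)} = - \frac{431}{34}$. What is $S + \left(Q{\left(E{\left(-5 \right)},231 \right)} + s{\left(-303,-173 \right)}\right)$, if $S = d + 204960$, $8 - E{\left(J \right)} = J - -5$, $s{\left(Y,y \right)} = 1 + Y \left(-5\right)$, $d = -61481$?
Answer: $\frac{19718889}{136} \approx 1.4499 \cdot 10^{5}$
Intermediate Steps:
$s{\left(Y,y \right)} = 1 - 5 Y$
$E{\left(J \right)} = 3 - J$ ($E{\left(J \right)} = 8 - \left(J - -5\right) = 8 - \left(J + 5\right) = 8 - \left(5 + J\right) = 3 - J$)
$Q{\left(r,z \right)} = - \frac{431}{136}$ ($Q{\left(r,z \right)} = \frac{\left(-431\right) \frac{1}{34}}{4} = \frac{1}{4} \left(- \frac{431}{34}\right) = - \frac{431}{136}$)
$S = 143479$ ($S = -61481 + 204960 = 143479$)
$S + \left(Q{\left(E{\left(-5 \right)},231 \right)} + s{\left(-303,-173 \right)}\right) = 143479 + \left(- \frac{431}{136} + \left(1 - -1515\right)\right) = 143479 + \left(- \frac{431}{136} + \left(1 + 1515\right)\right) = 143479 + \left(- \frac{431}{136} + 1516\right) = 143479 + \frac{205745}{136} = \frac{19718889}{136}$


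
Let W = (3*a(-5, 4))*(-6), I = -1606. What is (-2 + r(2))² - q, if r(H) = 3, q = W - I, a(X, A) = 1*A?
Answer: -1533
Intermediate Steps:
a(X, A) = A
W = -72 (W = (3*4)*(-6) = 12*(-6) = -72)
q = 1534 (q = -72 - 1*(-1606) = -72 + 1606 = 1534)
(-2 + r(2))² - q = (-2 + 3)² - 1*1534 = 1² - 1534 = 1 - 1534 = -1533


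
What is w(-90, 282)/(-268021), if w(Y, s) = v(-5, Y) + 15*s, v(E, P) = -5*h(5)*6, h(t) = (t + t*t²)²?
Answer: 502770/268021 ≈ 1.8759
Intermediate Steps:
h(t) = (t + t³)²
v(E, P) = -507000 (v(E, P) = -5*5²*(1 + 5²)²*6 = -125*(1 + 25)²*6 = -125*26²*6 = -125*676*6 = -5*16900*6 = -84500*6 = -507000)
w(Y, s) = -507000 + 15*s
w(-90, 282)/(-268021) = (-507000 + 15*282)/(-268021) = (-507000 + 4230)*(-1/268021) = -502770*(-1/268021) = 502770/268021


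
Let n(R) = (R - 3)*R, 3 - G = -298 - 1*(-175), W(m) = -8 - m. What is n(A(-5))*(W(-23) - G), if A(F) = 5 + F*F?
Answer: -89910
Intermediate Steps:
A(F) = 5 + F**2
G = 126 (G = 3 - (-298 - 1*(-175)) = 3 - (-298 + 175) = 3 - 1*(-123) = 3 + 123 = 126)
n(R) = R*(-3 + R) (n(R) = (-3 + R)*R = R*(-3 + R))
n(A(-5))*(W(-23) - G) = ((5 + (-5)**2)*(-3 + (5 + (-5)**2)))*((-8 - 1*(-23)) - 1*126) = ((5 + 25)*(-3 + (5 + 25)))*((-8 + 23) - 126) = (30*(-3 + 30))*(15 - 126) = (30*27)*(-111) = 810*(-111) = -89910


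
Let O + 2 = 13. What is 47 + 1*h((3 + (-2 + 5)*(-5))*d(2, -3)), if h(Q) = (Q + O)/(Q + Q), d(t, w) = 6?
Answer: 6829/144 ≈ 47.424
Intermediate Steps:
O = 11 (O = -2 + 13 = 11)
h(Q) = (11 + Q)/(2*Q) (h(Q) = (Q + 11)/(Q + Q) = (11 + Q)/((2*Q)) = (11 + Q)*(1/(2*Q)) = (11 + Q)/(2*Q))
47 + 1*h((3 + (-2 + 5)*(-5))*d(2, -3)) = 47 + 1*((11 + (3 + (-2 + 5)*(-5))*6)/(2*(((3 + (-2 + 5)*(-5))*6)))) = 47 + 1*((11 + (3 + 3*(-5))*6)/(2*(((3 + 3*(-5))*6)))) = 47 + 1*((11 + (3 - 15)*6)/(2*(((3 - 15)*6)))) = 47 + 1*((11 - 12*6)/(2*((-12*6)))) = 47 + 1*((1/2)*(11 - 72)/(-72)) = 47 + 1*((1/2)*(-1/72)*(-61)) = 47 + 1*(61/144) = 47 + 61/144 = 6829/144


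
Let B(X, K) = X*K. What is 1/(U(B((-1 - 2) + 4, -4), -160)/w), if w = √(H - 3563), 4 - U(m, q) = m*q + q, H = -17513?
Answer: -I*√5269/238 ≈ -0.30499*I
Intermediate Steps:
B(X, K) = K*X
U(m, q) = 4 - q - m*q (U(m, q) = 4 - (m*q + q) = 4 - (q + m*q) = 4 + (-q - m*q) = 4 - q - m*q)
w = 2*I*√5269 (w = √(-17513 - 3563) = √(-21076) = 2*I*√5269 ≈ 145.18*I)
1/(U(B((-1 - 2) + 4, -4), -160)/w) = 1/((4 - 1*(-160) - 1*(-4*((-1 - 2) + 4))*(-160))/((2*I*√5269))) = 1/((4 + 160 - 1*(-4*(-3 + 4))*(-160))*(-I*√5269/10538)) = 1/((4 + 160 - 1*(-4*1)*(-160))*(-I*√5269/10538)) = 1/((4 + 160 - 1*(-4)*(-160))*(-I*√5269/10538)) = 1/((4 + 160 - 640)*(-I*√5269/10538)) = 1/(-(-238)*I*√5269/5269) = 1/(238*I*√5269/5269) = -I*√5269/238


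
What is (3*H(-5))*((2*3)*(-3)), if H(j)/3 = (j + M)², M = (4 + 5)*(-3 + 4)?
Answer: -2592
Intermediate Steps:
M = 9 (M = 9*1 = 9)
H(j) = 3*(9 + j)² (H(j) = 3*(j + 9)² = 3*(9 + j)²)
(3*H(-5))*((2*3)*(-3)) = (3*(3*(9 - 5)²))*((2*3)*(-3)) = (3*(3*4²))*(6*(-3)) = (3*(3*16))*(-18) = (3*48)*(-18) = 144*(-18) = -2592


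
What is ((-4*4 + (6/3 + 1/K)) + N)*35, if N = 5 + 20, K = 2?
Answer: 805/2 ≈ 402.50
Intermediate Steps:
N = 25
((-4*4 + (6/3 + 1/K)) + N)*35 = ((-4*4 + (6/3 + 1/2)) + 25)*35 = ((-16 + (6*(⅓) + 1*(½))) + 25)*35 = ((-16 + (2 + ½)) + 25)*35 = ((-16 + 5/2) + 25)*35 = (-27/2 + 25)*35 = (23/2)*35 = 805/2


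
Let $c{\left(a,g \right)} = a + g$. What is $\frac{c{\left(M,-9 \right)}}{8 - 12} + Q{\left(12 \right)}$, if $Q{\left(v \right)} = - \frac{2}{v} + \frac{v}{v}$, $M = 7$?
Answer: $\frac{4}{3} \approx 1.3333$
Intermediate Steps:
$Q{\left(v \right)} = 1 - \frac{2}{v}$ ($Q{\left(v \right)} = - \frac{2}{v} + 1 = 1 - \frac{2}{v}$)
$\frac{c{\left(M,-9 \right)}}{8 - 12} + Q{\left(12 \right)} = \frac{7 - 9}{8 - 12} + \frac{-2 + 12}{12} = \frac{1}{-4} \left(-2\right) + \frac{1}{12} \cdot 10 = \left(- \frac{1}{4}\right) \left(-2\right) + \frac{5}{6} = \frac{1}{2} + \frac{5}{6} = \frac{4}{3}$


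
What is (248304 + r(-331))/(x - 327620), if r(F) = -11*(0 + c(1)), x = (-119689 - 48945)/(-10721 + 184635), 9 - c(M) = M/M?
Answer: -21584118712/28488936657 ≈ -0.75763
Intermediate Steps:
c(M) = 8 (c(M) = 9 - M/M = 9 - 1*1 = 9 - 1 = 8)
x = -84317/86957 (x = -168634/173914 = -168634*1/173914 = -84317/86957 ≈ -0.96964)
r(F) = -88 (r(F) = -11*(0 + 8) = -11*8 = -88)
(248304 + r(-331))/(x - 327620) = (248304 - 88)/(-84317/86957 - 327620) = 248216/(-28488936657/86957) = 248216*(-86957/28488936657) = -21584118712/28488936657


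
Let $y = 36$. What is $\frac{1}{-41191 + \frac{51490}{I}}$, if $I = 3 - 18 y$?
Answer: $- \frac{129}{5323937} \approx -2.423 \cdot 10^{-5}$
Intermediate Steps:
$I = -645$ ($I = 3 - 648 = -645$)
$\frac{1}{-41191 + \frac{51490}{I}} = \frac{1}{-41191 + \frac{51490}{-645}} = \frac{1}{-41191 + 51490 \left(- \frac{1}{645}\right)} = \frac{1}{-41191 - \frac{10298}{129}} = \frac{1}{- \frac{5323937}{129}} = - \frac{129}{5323937}$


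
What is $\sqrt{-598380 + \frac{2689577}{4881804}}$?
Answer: $\frac{i \sqrt{3565146297496222293}}{2440902} \approx 773.55 i$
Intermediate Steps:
$\sqrt{-598380 + \frac{2689577}{4881804}} = \sqrt{- \frac{2921171187943}{4881804}} = \frac{i \sqrt{3565146297496222293}}{2440902}$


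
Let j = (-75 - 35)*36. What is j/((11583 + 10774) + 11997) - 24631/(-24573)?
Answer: 374432147/422090421 ≈ 0.88709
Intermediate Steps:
j = -3960 (j = -110*36 = -3960)
j/((11583 + 10774) + 11997) - 24631/(-24573) = -3960/((11583 + 10774) + 11997) - 24631/(-24573) = -3960/(22357 + 11997) - 24631*(-1/24573) = -3960/34354 + 24631/24573 = -3960*1/34354 + 24631/24573 = -1980/17177 + 24631/24573 = 374432147/422090421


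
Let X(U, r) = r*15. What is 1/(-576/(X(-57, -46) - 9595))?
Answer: 10285/576 ≈ 17.856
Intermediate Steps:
X(U, r) = 15*r
1/(-576/(X(-57, -46) - 9595)) = 1/(-576/(15*(-46) - 9595)) = 1/(-576/(-690 - 9595)) = 1/(-576/(-10285)) = 1/(-576*(-1/10285)) = 1/(576/10285) = 10285/576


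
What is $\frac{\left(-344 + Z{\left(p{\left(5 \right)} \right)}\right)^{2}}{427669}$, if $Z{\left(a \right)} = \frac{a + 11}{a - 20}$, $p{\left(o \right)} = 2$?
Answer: $\frac{2264825}{8150868} \approx 0.27786$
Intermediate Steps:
$Z{\left(a \right)} = \frac{11 + a}{-20 + a}$
$\frac{\left(-344 + Z{\left(p{\left(5 \right)} \right)}\right)^{2}}{427669} = \frac{\left(-344 + \frac{11 + 2}{-20 + 2}\right)^{2}}{427669} = \left(-344 + \frac{1}{-18} \cdot 13\right)^{2} \cdot \frac{1}{427669} = \left(-344 - \frac{13}{18}\right)^{2} \cdot \frac{1}{427669} = \left(- \frac{6205}{18}\right)^{2} \cdot \frac{1}{427669} = \frac{38502025}{324} \cdot \frac{1}{427669} = \frac{2264825}{8150868}$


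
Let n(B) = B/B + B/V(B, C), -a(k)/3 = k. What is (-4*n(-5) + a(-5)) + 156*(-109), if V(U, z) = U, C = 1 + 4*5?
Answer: -16997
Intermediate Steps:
a(k) = -3*k
C = 21 (C = 1 + 20 = 21)
n(B) = 2 (n(B) = B/B + B/B = 1 + 1 = 2)
(-4*n(-5) + a(-5)) + 156*(-109) = (-4*2 - 3*(-5)) + 156*(-109) = (-8 + 15) - 17004 = 7 - 17004 = -16997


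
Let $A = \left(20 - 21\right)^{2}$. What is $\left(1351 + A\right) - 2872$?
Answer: $-1520$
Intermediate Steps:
$A = 1$ ($A = \left(-1\right)^{2} = 1$)
$\left(1351 + A\right) - 2872 = \left(1351 + 1\right) - 2872 = 1352 - 2872 = -1520$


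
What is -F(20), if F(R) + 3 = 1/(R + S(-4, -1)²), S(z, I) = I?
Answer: 62/21 ≈ 2.9524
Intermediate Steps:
F(R) = -3 + 1/(1 + R) (F(R) = -3 + 1/(R + (-1)²) = -3 + 1/(R + 1) = -3 + 1/(1 + R))
-F(20) = -(-2 - 3*20)/(1 + 20) = -(-2 - 60)/21 = -(-62)/21 = -1*(-62/21) = 62/21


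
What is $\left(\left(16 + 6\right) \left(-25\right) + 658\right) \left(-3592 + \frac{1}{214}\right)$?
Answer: $- \frac{41509098}{107} \approx -3.8794 \cdot 10^{5}$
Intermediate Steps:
$\left(\left(16 + 6\right) \left(-25\right) + 658\right) \left(-3592 + \frac{1}{214}\right) = \left(22 \left(-25\right) + 658\right) \left(-3592 + \frac{1}{214}\right) = \left(-550 + 658\right) \left(- \frac{768687}{214}\right) = 108 \left(- \frac{768687}{214}\right) = - \frac{41509098}{107}$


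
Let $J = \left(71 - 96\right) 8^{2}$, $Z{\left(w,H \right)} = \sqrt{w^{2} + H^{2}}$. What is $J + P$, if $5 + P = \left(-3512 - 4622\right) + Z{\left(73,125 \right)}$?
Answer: $-9739 + \sqrt{20954} \approx -9594.3$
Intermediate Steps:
$Z{\left(w,H \right)} = \sqrt{H^{2} + w^{2}}$
$J = -1600$ ($J = \left(-25\right) 64 = -1600$)
$P = -8139 + \sqrt{20954}$ ($P = -5 + \left(\left(-3512 - 4622\right) + \sqrt{125^{2} + 73^{2}}\right) = -5 - \left(8134 - \sqrt{15625 + 5329}\right) = -5 - \left(8134 - \sqrt{20954}\right) = -8139 + \sqrt{20954} \approx -7994.2$)
$J + P = -1600 - \left(8139 - \sqrt{20954}\right) = -9739 + \sqrt{20954}$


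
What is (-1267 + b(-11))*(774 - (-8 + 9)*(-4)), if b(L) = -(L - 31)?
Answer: -953050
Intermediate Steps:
b(L) = 31 - L (b(L) = -(-31 + L) = 31 - L)
(-1267 + b(-11))*(774 - (-8 + 9)*(-4)) = (-1267 + (31 - 1*(-11)))*(774 - (-8 + 9)*(-4)) = (-1267 + (31 + 11))*(774 - (-4)) = (-1267 + 42)*(774 - 1*(-4)) = -1225*(774 + 4) = -1225*778 = -953050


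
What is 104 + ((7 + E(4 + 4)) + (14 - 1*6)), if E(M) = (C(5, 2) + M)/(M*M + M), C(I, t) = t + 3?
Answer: 8581/72 ≈ 119.18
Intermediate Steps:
C(I, t) = 3 + t
E(M) = (5 + M)/(M + M²) (E(M) = ((3 + 2) + M)/(M*M + M) = (5 + M)/(M² + M) = (5 + M)/(M + M²))
104 + ((7 + E(4 + 4)) + (14 - 1*6)) = 104 + ((7 + (5 + (4 + 4))/((4 + 4)*(1 + (4 + 4)))) + (14 - 1*6)) = 104 + ((7 + (5 + 8)/(8*(1 + 8))) + (14 - 6)) = 104 + ((7 + (⅛)*13/9) + 8) = 104 + ((7 + (⅛)*(⅑)*13) + 8) = 104 + ((7 + 13/72) + 8) = 104 + (517/72 + 8) = 104 + 1093/72 = 8581/72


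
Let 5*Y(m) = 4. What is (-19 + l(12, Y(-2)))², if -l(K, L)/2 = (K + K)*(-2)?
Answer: 5929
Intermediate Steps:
Y(m) = ⅘ (Y(m) = (⅕)*4 = ⅘)
l(K, L) = 8*K (l(K, L) = -2*(K + K)*(-2) = -2*2*K*(-2) = -(-8)*K = 8*K)
(-19 + l(12, Y(-2)))² = (-19 + 8*12)² = (-19 + 96)² = 77² = 5929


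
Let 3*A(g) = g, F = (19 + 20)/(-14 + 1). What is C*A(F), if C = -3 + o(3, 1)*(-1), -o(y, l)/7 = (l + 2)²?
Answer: -60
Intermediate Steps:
o(y, l) = -7*(2 + l)² (o(y, l) = -7*(l + 2)² = -7*(2 + l)²)
F = -3 (F = 39/(-13) = 39*(-1/13) = -3)
A(g) = g/3
C = 60 (C = -3 - 7*(2 + 1)²*(-1) = -3 - 7*3²*(-1) = -3 - 7*9*(-1) = -3 - 63*(-1) = -3 + 63 = 60)
C*A(F) = 60*((⅓)*(-3)) = 60*(-1) = -60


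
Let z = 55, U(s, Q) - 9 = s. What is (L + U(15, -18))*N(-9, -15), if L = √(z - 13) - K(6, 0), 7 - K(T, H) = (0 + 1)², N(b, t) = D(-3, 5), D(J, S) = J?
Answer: -54 - 3*√42 ≈ -73.442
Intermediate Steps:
U(s, Q) = 9 + s
N(b, t) = -3
K(T, H) = 6 (K(T, H) = 7 - (0 + 1)² = 7 - 1*1² = 7 - 1*1 = 7 - 1 = 6)
L = -6 + √42 (L = √(55 - 13) - 1*6 = √42 - 6 = -6 + √42 ≈ 0.48074)
(L + U(15, -18))*N(-9, -15) = ((-6 + √42) + (9 + 15))*(-3) = ((-6 + √42) + 24)*(-3) = (18 + √42)*(-3) = -54 - 3*√42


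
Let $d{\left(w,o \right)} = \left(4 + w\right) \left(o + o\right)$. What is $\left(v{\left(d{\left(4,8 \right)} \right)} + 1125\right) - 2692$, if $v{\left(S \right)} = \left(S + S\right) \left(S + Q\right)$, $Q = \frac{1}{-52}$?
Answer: $\frac{405549}{13} \approx 31196.0$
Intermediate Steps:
$d{\left(w,o \right)} = 2 o \left(4 + w\right)$ ($d{\left(w,o \right)} = \left(4 + w\right) 2 o = 2 o \left(4 + w\right)$)
$Q = - \frac{1}{52} \approx -0.019231$
$v{\left(S \right)} = 2 S \left(- \frac{1}{52} + S\right)$ ($v{\left(S \right)} = \left(S + S\right) \left(S - \frac{1}{52}\right) = 2 S \left(- \frac{1}{52} + S\right)$)
$\left(v{\left(d{\left(4,8 \right)} \right)} + 1125\right) - 2692 = \left(\frac{2 \cdot 8 \left(4 + 4\right) \left(-1 + 52 \cdot 2 \cdot 8 \left(4 + 4\right)\right)}{26} + 1125\right) - 2692 = \left(\frac{2 \cdot 8 \cdot 8 \left(-1 + 52 \cdot 2 \cdot 8 \cdot 8\right)}{26} + 1125\right) - 2692 = \left(\frac{1}{26} \cdot 128 \left(-1 + 52 \cdot 128\right) + 1125\right) - 2692 = \left(\frac{1}{26} \cdot 128 \left(-1 + 6656\right) + 1125\right) - 2692 = \left(\frac{1}{26} \cdot 128 \cdot 6655 + 1125\right) - 2692 = \left(\frac{425920}{13} + 1125\right) - 2692 = \frac{440545}{13} - 2692 = \frac{405549}{13}$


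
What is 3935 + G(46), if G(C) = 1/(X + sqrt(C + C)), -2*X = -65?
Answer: 15177425/3857 - 8*sqrt(23)/3857 ≈ 3935.0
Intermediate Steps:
X = 65/2 (X = -1/2*(-65) = 65/2 ≈ 32.500)
G(C) = 1/(65/2 + sqrt(2)*sqrt(C)) (G(C) = 1/(65/2 + sqrt(C + C)) = 1/(65/2 + sqrt(2*C)) = 1/(65/2 + sqrt(2)*sqrt(C)))
3935 + G(46) = 3935 + 2/(65 + 2*sqrt(2)*sqrt(46)) = 3935 + 2/(65 + 4*sqrt(23))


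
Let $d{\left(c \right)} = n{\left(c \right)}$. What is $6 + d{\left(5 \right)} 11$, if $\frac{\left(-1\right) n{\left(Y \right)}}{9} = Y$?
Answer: $-489$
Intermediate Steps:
$n{\left(Y \right)} = - 9 Y$
$d{\left(c \right)} = - 9 c$
$6 + d{\left(5 \right)} 11 = 6 + \left(-9\right) 5 \cdot 11 = 6 - 495 = -489$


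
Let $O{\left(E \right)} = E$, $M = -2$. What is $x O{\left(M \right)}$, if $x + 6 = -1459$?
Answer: $2930$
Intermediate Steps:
$x = -1465$ ($x = -6 - 1459 = -1465$)
$x O{\left(M \right)} = \left(-1465\right) \left(-2\right) = 2930$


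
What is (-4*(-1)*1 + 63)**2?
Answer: 4489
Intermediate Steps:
(-4*(-1)*1 + 63)**2 = (4*1 + 63)**2 = (4 + 63)**2 = 67**2 = 4489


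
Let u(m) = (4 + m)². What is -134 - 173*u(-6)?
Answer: -826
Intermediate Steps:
-134 - 173*u(-6) = -134 - 173*(4 - 6)² = -134 - 173*(-2)² = -134 - 173*4 = -134 - 692 = -826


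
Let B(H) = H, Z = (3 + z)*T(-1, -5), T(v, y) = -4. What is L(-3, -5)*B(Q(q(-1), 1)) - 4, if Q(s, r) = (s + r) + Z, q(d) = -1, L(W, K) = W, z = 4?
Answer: 80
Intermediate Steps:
Z = -28 (Z = (3 + 4)*(-4) = 7*(-4) = -28)
Q(s, r) = -28 + r + s (Q(s, r) = (s + r) - 28 = (r + s) - 28 = -28 + r + s)
L(-3, -5)*B(Q(q(-1), 1)) - 4 = -3*(-28 + 1 - 1) - 4 = -3*(-28) - 4 = 84 - 4 = 80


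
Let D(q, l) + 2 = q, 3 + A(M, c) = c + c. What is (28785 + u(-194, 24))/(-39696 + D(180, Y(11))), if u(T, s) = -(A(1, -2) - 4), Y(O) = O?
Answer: -14398/19759 ≈ -0.72868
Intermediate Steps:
A(M, c) = -3 + 2*c (A(M, c) = -3 + (c + c) = -3 + 2*c)
u(T, s) = 11 (u(T, s) = -((-3 + 2*(-2)) - 4) = -((-3 - 4) - 4) = -(-7 - 4) = -1*(-11) = 11)
D(q, l) = -2 + q
(28785 + u(-194, 24))/(-39696 + D(180, Y(11))) = (28785 + 11)/(-39696 + (-2 + 180)) = 28796/(-39696 + 178) = 28796/(-39518) = 28796*(-1/39518) = -14398/19759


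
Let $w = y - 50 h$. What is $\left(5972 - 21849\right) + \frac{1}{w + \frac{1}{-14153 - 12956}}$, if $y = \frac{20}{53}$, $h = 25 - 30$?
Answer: $- \frac{5711533020852}{359736377} \approx -15877.0$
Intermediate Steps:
$h = -5$ ($h = 25 - 30 = -5$)
$y = \frac{20}{53}$ ($y = 20 \cdot \frac{1}{53} = \frac{20}{53} \approx 0.37736$)
$w = \frac{13270}{53}$ ($w = \frac{20}{53} - -250 = \frac{20}{53} + 250 = \frac{13270}{53} \approx 250.38$)
$\left(5972 - 21849\right) + \frac{1}{w + \frac{1}{-14153 - 12956}} = \left(5972 - 21849\right) + \frac{1}{\frac{13270}{53} + \frac{1}{-14153 - 12956}} = -15877 + \frac{1}{\frac{13270}{53} + \frac{1}{-27109}} = -15877 + \frac{1}{\frac{13270}{53} - \frac{1}{27109}} = -15877 + \frac{1}{\frac{359736377}{1436777}} = -15877 + \frac{1436777}{359736377} = - \frac{5711533020852}{359736377}$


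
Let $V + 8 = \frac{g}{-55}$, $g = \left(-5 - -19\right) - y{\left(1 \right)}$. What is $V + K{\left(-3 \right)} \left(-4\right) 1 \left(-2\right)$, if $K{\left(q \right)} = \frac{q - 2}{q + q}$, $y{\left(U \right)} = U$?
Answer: $- \frac{259}{165} \approx -1.5697$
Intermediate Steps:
$g = 13$ ($g = \left(-5 - -19\right) - 1 = \left(-5 + 19\right) - 1 = 14 - 1 = 13$)
$V = - \frac{453}{55}$ ($V = -8 + \frac{13}{-55} = -8 + 13 \left(- \frac{1}{55}\right) = -8 - \frac{13}{55} = - \frac{453}{55} \approx -8.2364$)
$K{\left(q \right)} = \frac{-2 + q}{2 q}$
$V + K{\left(-3 \right)} \left(-4\right) 1 \left(-2\right) = - \frac{453}{55} + \frac{-2 - 3}{2 \left(-3\right)} \left(-4\right) 1 \left(-2\right) = - \frac{453}{55} + \frac{1}{2} \left(- \frac{1}{3}\right) \left(-5\right) \left(\left(-4\right) \left(-2\right)\right) = - \frac{453}{55} + \frac{5}{6} \cdot 8 = - \frac{453}{55} + \frac{20}{3} = - \frac{259}{165}$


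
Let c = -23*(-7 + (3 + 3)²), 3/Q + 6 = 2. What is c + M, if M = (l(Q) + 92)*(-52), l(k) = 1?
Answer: -5503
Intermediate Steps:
Q = -¾ (Q = 3/(-6 + 2) = 3/(-4) = 3*(-¼) = -¾ ≈ -0.75000)
M = -4836 (M = (1 + 92)*(-52) = 93*(-52) = -4836)
c = -667 (c = -23*(-7 + 6²) = -23*(-7 + 36) = -23*29 = -667)
c + M = -667 - 4836 = -5503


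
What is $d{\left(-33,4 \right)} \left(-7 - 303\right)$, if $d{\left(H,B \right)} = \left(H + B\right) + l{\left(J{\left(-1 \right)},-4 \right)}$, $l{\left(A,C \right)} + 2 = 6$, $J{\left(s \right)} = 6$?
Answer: $7750$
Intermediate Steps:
$l{\left(A,C \right)} = 4$ ($l{\left(A,C \right)} = -2 + 6 = 4$)
$d{\left(H,B \right)} = 4 + B + H$ ($d{\left(H,B \right)} = \left(H + B\right) + 4 = \left(B + H\right) + 4 = 4 + B + H$)
$d{\left(-33,4 \right)} \left(-7 - 303\right) = \left(4 + 4 - 33\right) \left(-7 - 303\right) = \left(-25\right) \left(-310\right) = 7750$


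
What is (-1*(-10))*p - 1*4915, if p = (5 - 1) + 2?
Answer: -4855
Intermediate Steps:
p = 6 (p = 4 + 2 = 6)
(-1*(-10))*p - 1*4915 = -1*(-10)*6 - 1*4915 = 10*6 - 4915 = 60 - 4915 = -4855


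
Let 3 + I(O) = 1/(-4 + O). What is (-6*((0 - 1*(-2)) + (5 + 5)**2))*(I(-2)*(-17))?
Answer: -32946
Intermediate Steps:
I(O) = -3 + 1/(-4 + O)
(-6*((0 - 1*(-2)) + (5 + 5)**2))*(I(-2)*(-17)) = (-6*((0 - 1*(-2)) + (5 + 5)**2))*(((13 - 3*(-2))/(-4 - 2))*(-17)) = (-6*((0 + 2) + 10**2))*(((13 + 6)/(-6))*(-17)) = (-6*(2 + 100))*(-1/6*19*(-17)) = (-6*102)*(-19/6*(-17)) = -612*323/6 = -32946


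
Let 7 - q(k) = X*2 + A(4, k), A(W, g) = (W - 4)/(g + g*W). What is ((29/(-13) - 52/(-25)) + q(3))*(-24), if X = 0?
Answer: -53424/325 ≈ -164.38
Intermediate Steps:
A(W, g) = (-4 + W)/(g + W*g)
q(k) = 7 (q(k) = 7 - (0*2 + (-4 + 4)/(k*(1 + 4))) = 7 - (0 + 0/(k*5)) = 7 - (0 + (1/5)*0/k) = 7 - (0 + 0) = 7 - 1*0 = 7 + 0 = 7)
((29/(-13) - 52/(-25)) + q(3))*(-24) = ((29/(-13) - 52/(-25)) + 7)*(-24) = ((29*(-1/13) - 52*(-1/25)) + 7)*(-24) = ((-29/13 + 52/25) + 7)*(-24) = (-49/325 + 7)*(-24) = (2226/325)*(-24) = -53424/325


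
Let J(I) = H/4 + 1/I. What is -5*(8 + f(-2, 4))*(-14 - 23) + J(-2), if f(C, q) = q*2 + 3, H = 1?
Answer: 14059/4 ≈ 3514.8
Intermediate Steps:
J(I) = ¼ + 1/I (J(I) = 1/4 + 1/I = 1*(¼) + 1/I = ¼ + 1/I)
f(C, q) = 3 + 2*q (f(C, q) = 2*q + 3 = 3 + 2*q)
-5*(8 + f(-2, 4))*(-14 - 23) + J(-2) = -5*(8 + (3 + 2*4))*(-14 - 23) + (¼)*(4 - 2)/(-2) = -5*(8 + (3 + 8))*(-37) + (¼)*(-½)*2 = -5*(8 + 11)*(-37) - ¼ = -95*(-37) - ¼ = -5*(-703) - ¼ = 3515 - ¼ = 14059/4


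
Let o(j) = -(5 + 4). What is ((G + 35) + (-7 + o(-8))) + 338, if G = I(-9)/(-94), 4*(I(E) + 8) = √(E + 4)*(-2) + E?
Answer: 134273/376 + I*√5/188 ≈ 357.11 + 0.011894*I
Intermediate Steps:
o(j) = -9 (o(j) = -1*9 = -9)
I(E) = -8 - √(4 + E)/2 + E/4 (I(E) = -8 + (√(E + 4)*(-2) + E)/4 = -8 + (√(4 + E)*(-2) + E)/4 = -8 + (-2*√(4 + E) + E)/4 = -8 + (E - 2*√(4 + E))/4 = -8 + (-√(4 + E)/2 + E/4) = -8 - √(4 + E)/2 + E/4)
G = 41/376 + I*√5/188 (G = (-8 - √(4 - 9)/2 + (¼)*(-9))/(-94) = (-8 - I*√5/2 - 9/4)*(-1/94) = (-41/4 - I*√5/2)*(-1/94) = 41/376 + I*√5/188 ≈ 0.10904 + 0.011894*I)
((G + 35) + (-7 + o(-8))) + 338 = (((41/376 + I*√5/188) + 35) + (-7 - 9)) + 338 = ((13201/376 + I*√5/188) - 16) + 338 = (7185/376 + I*√5/188) + 338 = 134273/376 + I*√5/188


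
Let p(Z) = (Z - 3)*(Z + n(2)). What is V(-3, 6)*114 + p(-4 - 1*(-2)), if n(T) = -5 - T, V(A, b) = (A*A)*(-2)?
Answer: -2007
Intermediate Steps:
V(A, b) = -2*A² (V(A, b) = A²*(-2) = -2*A²)
p(Z) = (-7 + Z)*(-3 + Z) (p(Z) = (Z - 3)*(Z + (-5 - 1*2)) = (-3 + Z)*(Z + (-5 - 2)) = (-3 + Z)*(Z - 7) = (-3 + Z)*(-7 + Z) = (-7 + Z)*(-3 + Z))
V(-3, 6)*114 + p(-4 - 1*(-2)) = -2*(-3)²*114 + (21 + (-4 - 1*(-2))² - 10*(-4 - 1*(-2))) = -2*9*114 + (21 + (-4 + 2)² - 10*(-4 + 2)) = -18*114 + (21 + (-2)² - 10*(-2)) = -2052 + (21 + 4 + 20) = -2052 + 45 = -2007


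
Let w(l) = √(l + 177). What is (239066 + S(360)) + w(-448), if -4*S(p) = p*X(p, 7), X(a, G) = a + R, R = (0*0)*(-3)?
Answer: 206666 + I*√271 ≈ 2.0667e+5 + 16.462*I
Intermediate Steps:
R = 0 (R = 0*(-3) = 0)
X(a, G) = a (X(a, G) = a + 0 = a)
w(l) = √(177 + l)
S(p) = -p²/4 (S(p) = -p*p/4 = -p²/4)
(239066 + S(360)) + w(-448) = (239066 - ¼*360²) + √(177 - 448) = (239066 - ¼*129600) + √(-271) = (239066 - 32400) + I*√271 = 206666 + I*√271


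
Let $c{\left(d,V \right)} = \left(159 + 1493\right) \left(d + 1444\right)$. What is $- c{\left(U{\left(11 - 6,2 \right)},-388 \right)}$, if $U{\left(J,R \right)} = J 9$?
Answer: $-2459828$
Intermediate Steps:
$U{\left(J,R \right)} = 9 J$
$c{\left(d,V \right)} = 2385488 + 1652 d$ ($c{\left(d,V \right)} = 1652 \left(1444 + d\right) = 2385488 + 1652 d$)
$- c{\left(U{\left(11 - 6,2 \right)},-388 \right)} = - (2385488 + 1652 \cdot 9 \left(11 - 6\right)) = - (2385488 + 1652 \cdot 9 \cdot 5) = - (2385488 + 1652 \cdot 45) = - (2385488 + 74340) = \left(-1\right) 2459828 = -2459828$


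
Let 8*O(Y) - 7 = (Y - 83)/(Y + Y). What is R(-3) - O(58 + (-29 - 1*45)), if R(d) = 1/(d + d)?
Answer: -1097/768 ≈ -1.4284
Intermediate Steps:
R(d) = 1/(2*d)
O(Y) = 7/8 + (-83 + Y)/(16*Y) (O(Y) = 7/8 + ((Y - 83)/(Y + Y))/8 = 7/8 + ((-83 + Y)/((2*Y)))/8 = 7/8 + ((-83 + Y)*(1/(2*Y)))/8 = 7/8 + ((-83 + Y)/(2*Y))/8 = 7/8 + (-83 + Y)/(16*Y))
R(-3) - O(58 + (-29 - 1*45)) = (½)/(-3) - (-83 + 15*(58 + (-29 - 1*45)))/(16*(58 + (-29 - 1*45))) = (½)*(-⅓) - (-83 + 15*(58 + (-29 - 45)))/(16*(58 + (-29 - 45))) = -⅙ - (-83 + 15*(58 - 74))/(16*(58 - 74)) = -⅙ - (-83 + 15*(-16))/(16*(-16)) = -⅙ - (-1)*(-83 - 240)/(16*16) = -⅙ - (-1)*(-323)/(16*16) = -⅙ - 1*323/256 = -⅙ - 323/256 = -1097/768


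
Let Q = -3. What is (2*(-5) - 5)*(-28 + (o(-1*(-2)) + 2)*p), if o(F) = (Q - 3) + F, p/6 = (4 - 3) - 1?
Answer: 420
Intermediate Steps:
p = 0 (p = 6*((4 - 3) - 1) = 6*(1 - 1) = 6*0 = 0)
o(F) = -6 + F (o(F) = (-3 - 3) + F = -6 + F)
(2*(-5) - 5)*(-28 + (o(-1*(-2)) + 2)*p) = (2*(-5) - 5)*(-28 + ((-6 - 1*(-2)) + 2)*0) = (-10 - 5)*(-28 + ((-6 + 2) + 2)*0) = -15*(-28 + (-4 + 2)*0) = -15*(-28 - 2*0) = -15*(-28 + 0) = -15*(-28) = 420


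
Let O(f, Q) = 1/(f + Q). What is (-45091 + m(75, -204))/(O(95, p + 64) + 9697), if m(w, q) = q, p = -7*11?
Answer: -742838/159031 ≈ -4.6710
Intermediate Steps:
p = -77
O(f, Q) = 1/(Q + f)
(-45091 + m(75, -204))/(O(95, p + 64) + 9697) = (-45091 - 204)/(1/((-77 + 64) + 95) + 9697) = -45295/(1/(-13 + 95) + 9697) = -45295/(1/82 + 9697) = -45295/795155/82 = -45295*82/795155 = -742838/159031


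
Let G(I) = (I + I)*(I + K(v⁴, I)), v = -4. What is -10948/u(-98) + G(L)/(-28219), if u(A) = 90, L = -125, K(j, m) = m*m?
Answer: 19904194/1269855 ≈ 15.674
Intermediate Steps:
K(j, m) = m²
G(I) = 2*I*(I + I²) (G(I) = (I + I)*(I + I²) = (2*I)*(I + I²) = 2*I*(I + I²))
-10948/u(-98) + G(L)/(-28219) = -10948/90 + (2*(-125)²*(1 - 125))/(-28219) = -10948*1/90 + (2*15625*(-124))*(-1/28219) = -5474/45 - 3875000*(-1/28219) = -5474/45 + 3875000/28219 = 19904194/1269855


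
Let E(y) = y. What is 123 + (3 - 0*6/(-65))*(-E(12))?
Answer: 87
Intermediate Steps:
123 + (3 - 0*6/(-65))*(-E(12)) = 123 + (3 - 0*6/(-65))*(-1*12) = 123 + (3 - 0*(-1)/65)*(-12) = 123 + (3 - 1*0)*(-12) = 123 + (3 + 0)*(-12) = 123 + 3*(-12) = 123 - 36 = 87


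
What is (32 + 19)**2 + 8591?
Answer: 11192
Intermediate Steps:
(32 + 19)**2 + 8591 = 51**2 + 8591 = 2601 + 8591 = 11192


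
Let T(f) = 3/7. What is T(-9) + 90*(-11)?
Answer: -6927/7 ≈ -989.57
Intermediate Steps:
T(f) = 3/7 (T(f) = 3*(⅐) = 3/7)
T(-9) + 90*(-11) = 3/7 + 90*(-11) = 3/7 - 990 = -6927/7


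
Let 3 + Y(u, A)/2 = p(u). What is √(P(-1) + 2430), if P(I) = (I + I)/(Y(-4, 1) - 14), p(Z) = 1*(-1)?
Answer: √294041/11 ≈ 49.296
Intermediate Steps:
p(Z) = -1
Y(u, A) = -8 (Y(u, A) = -6 + 2*(-1) = -6 - 2 = -8)
P(I) = -I/11 (P(I) = (I + I)/(-8 - 14) = (2*I)/(-22) = (2*I)*(-1/22) = -I/11)
√(P(-1) + 2430) = √(-1/11*(-1) + 2430) = √(1/11 + 2430) = √(26731/11) = √294041/11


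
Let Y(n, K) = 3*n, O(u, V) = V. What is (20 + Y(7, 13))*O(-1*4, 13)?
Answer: 533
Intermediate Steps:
(20 + Y(7, 13))*O(-1*4, 13) = (20 + 3*7)*13 = (20 + 21)*13 = 41*13 = 533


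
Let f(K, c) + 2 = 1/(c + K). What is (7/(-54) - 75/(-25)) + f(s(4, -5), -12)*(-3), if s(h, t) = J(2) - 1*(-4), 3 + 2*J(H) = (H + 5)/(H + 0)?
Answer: 15497/1674 ≈ 9.2575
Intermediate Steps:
J(H) = -3/2 + (5 + H)/(2*H) (J(H) = -3/2 + ((H + 5)/(H + 0))/2 = -3/2 + ((5 + H)/H)/2 = -3/2 + (5 + H)/(2*H))
s(h, t) = 17/4 (s(h, t) = (5/2 - 1*2)/2 - 1*(-4) = (5/2 - 2)/2 + 4 = (½)*(½) + 4 = ¼ + 4 = 17/4)
f(K, c) = -2 + 1/(K + c) (f(K, c) = -2 + 1/(c + K) = -2 + 1/(K + c))
(7/(-54) - 75/(-25)) + f(s(4, -5), -12)*(-3) = (7/(-54) - 75/(-25)) + ((1 - 2*17/4 - 2*(-12))/(17/4 - 12))*(-3) = (7*(-1/54) - 75*(-1/25)) + ((1 - 17/2 + 24)/(-31/4))*(-3) = (-7/54 + 3) - 4/31*33/2*(-3) = 155/54 - 66/31*(-3) = 155/54 + 198/31 = 15497/1674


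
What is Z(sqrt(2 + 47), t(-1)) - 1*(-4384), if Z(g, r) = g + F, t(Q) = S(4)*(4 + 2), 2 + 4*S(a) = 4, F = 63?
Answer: 4454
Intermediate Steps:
S(a) = 1/2 (S(a) = -1/2 + (1/4)*4 = -1/2 + 1 = 1/2)
t(Q) = 3 (t(Q) = (4 + 2)/2 = (1/2)*6 = 3)
Z(g, r) = 63 + g (Z(g, r) = g + 63 = 63 + g)
Z(sqrt(2 + 47), t(-1)) - 1*(-4384) = (63 + sqrt(2 + 47)) - 1*(-4384) = (63 + sqrt(49)) + 4384 = (63 + 7) + 4384 = 70 + 4384 = 4454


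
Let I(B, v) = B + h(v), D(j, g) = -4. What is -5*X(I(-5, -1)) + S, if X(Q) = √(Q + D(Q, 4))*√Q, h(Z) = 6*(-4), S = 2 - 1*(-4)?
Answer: 6 + 5*√957 ≈ 160.68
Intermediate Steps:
S = 6 (S = 2 + 4 = 6)
h(Z) = -24
I(B, v) = -24 + B (I(B, v) = B - 24 = -24 + B)
X(Q) = √Q*√(-4 + Q) (X(Q) = √(Q - 4)*√Q = √(-4 + Q)*√Q = √Q*√(-4 + Q))
-5*X(I(-5, -1)) + S = -5*√(-24 - 5)*√(-4 + (-24 - 5)) + 6 = -5*√(-29)*√(-4 - 29) + 6 = -5*I*√29*√(-33) + 6 = -5*I*√29*I*√33 + 6 = -(-5)*√957 + 6 = 5*√957 + 6 = 6 + 5*√957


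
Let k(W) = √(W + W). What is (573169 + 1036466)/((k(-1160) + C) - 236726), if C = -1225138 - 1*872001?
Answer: -751334157855/1089385168109 - 1287708*I*√145/1089385168109 ≈ -0.68969 - 1.4234e-5*I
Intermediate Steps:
C = -2097139 (C = -1225138 - 872001 = -2097139)
k(W) = √2*√W (k(W) = √(2*W) = √2*√W)
(573169 + 1036466)/((k(-1160) + C) - 236726) = (573169 + 1036466)/((√2*√(-1160) - 2097139) - 236726) = 1609635/((√2*(2*I*√290) - 2097139) - 236726) = 1609635/((4*I*√145 - 2097139) - 236726) = 1609635/((-2097139 + 4*I*√145) - 236726) = 1609635/(-2333865 + 4*I*√145)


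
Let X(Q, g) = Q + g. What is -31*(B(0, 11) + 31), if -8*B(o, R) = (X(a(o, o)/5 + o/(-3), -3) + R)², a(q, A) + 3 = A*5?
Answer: -149761/200 ≈ -748.80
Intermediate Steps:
a(q, A) = -3 + 5*A (a(q, A) = -3 + A*5 = -3 + 5*A)
B(o, R) = -(-18/5 + R + 2*o/3)²/8 (B(o, R) = -((((-3 + 5*o)/5 + o/(-3)) - 3) + R)²/8 = -((((-3 + 5*o)*(⅕) + o*(-⅓)) - 3) + R)²/8 = -((((-⅗ + o) - o/3) - 3) + R)²/8 = -(((-⅗ + 2*o/3) - 3) + R)²/8 = -((-18/5 + 2*o/3) + R)²/8 = -(-18/5 + R + 2*o/3)²/8)
-31*(B(0, 11) + 31) = -31*(-(-54 + 10*0 + 15*11)²/1800 + 31) = -31*(-(-54 + 0 + 165)²/1800 + 31) = -31*(-1/1800*111² + 31) = -31*(-1/1800*12321 + 31) = -31*(-1369/200 + 31) = -31*4831/200 = -149761/200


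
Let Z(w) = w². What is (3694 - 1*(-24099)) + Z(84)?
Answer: 34849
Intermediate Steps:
(3694 - 1*(-24099)) + Z(84) = (3694 - 1*(-24099)) + 84² = (3694 + 24099) + 7056 = 27793 + 7056 = 34849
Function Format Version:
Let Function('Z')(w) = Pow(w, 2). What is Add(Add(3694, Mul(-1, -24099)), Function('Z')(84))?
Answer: 34849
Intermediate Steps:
Add(Add(3694, Mul(-1, -24099)), Function('Z')(84)) = Add(Add(3694, Mul(-1, -24099)), Pow(84, 2)) = Add(Add(3694, 24099), 7056) = Add(27793, 7056) = 34849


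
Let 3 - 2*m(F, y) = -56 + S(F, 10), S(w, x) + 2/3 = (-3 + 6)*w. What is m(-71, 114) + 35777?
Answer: 107740/3 ≈ 35913.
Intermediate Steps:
S(w, x) = -2/3 + 3*w (S(w, x) = -2/3 + (-3 + 6)*w = -2/3 + 3*w)
m(F, y) = 179/6 - 3*F/2 (m(F, y) = 3/2 - (-56 + (-2/3 + 3*F))/2 = 3/2 - (-170/3 + 3*F)/2 = 3/2 + (85/3 - 3*F/2) = 179/6 - 3*F/2)
m(-71, 114) + 35777 = (179/6 - 3/2*(-71)) + 35777 = (179/6 + 213/2) + 35777 = 409/3 + 35777 = 107740/3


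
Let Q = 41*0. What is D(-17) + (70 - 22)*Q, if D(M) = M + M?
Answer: -34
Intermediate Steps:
D(M) = 2*M
Q = 0
D(-17) + (70 - 22)*Q = 2*(-17) + (70 - 22)*0 = -34 + 48*0 = -34 + 0 = -34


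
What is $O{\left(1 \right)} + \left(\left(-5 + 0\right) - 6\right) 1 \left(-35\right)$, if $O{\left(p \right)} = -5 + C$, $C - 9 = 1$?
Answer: $390$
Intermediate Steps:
$C = 10$ ($C = 9 + 1 = 10$)
$O{\left(p \right)} = 5$ ($O{\left(p \right)} = -5 + 10 = 5$)
$O{\left(1 \right)} + \left(\left(-5 + 0\right) - 6\right) 1 \left(-35\right) = 5 + \left(\left(-5 + 0\right) - 6\right) 1 \left(-35\right) = 5 + \left(-5 - 6\right) 1 \left(-35\right) = 5 + \left(-11\right) 1 \left(-35\right) = 5 - -385 = 5 + 385 = 390$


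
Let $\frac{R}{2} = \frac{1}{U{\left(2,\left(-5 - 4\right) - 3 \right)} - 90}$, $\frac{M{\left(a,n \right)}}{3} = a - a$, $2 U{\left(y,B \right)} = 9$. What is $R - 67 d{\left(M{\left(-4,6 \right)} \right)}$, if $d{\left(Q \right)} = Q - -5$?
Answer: $- \frac{57289}{171} \approx -335.02$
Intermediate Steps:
$U{\left(y,B \right)} = \frac{9}{2}$ ($U{\left(y,B \right)} = \frac{1}{2} \cdot 9 = \frac{9}{2}$)
$M{\left(a,n \right)} = 0$ ($M{\left(a,n \right)} = 3 \left(a - a\right) = 3 \cdot 0 = 0$)
$R = - \frac{4}{171}$ ($R = \frac{2}{\frac{9}{2} - 90} = \frac{2}{- \frac{171}{2}} = 2 \left(- \frac{2}{171}\right) = - \frac{4}{171} \approx -0.023392$)
$d{\left(Q \right)} = 5 + Q$ ($d{\left(Q \right)} = Q + 5 = 5 + Q$)
$R - 67 d{\left(M{\left(-4,6 \right)} \right)} = - \frac{4}{171} - 67 \left(5 + 0\right) = - \frac{4}{171} - 335 = - \frac{57289}{171}$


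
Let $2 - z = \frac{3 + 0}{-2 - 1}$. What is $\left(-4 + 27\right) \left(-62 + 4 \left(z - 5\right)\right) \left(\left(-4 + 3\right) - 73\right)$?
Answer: $119140$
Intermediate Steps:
$z = 3$ ($z = 2 - \frac{3 + 0}{-2 - 1} = 2 - \frac{3}{-3} = 2 - 3 \left(- \frac{1}{3}\right) = 2 - -1 = 2 + 1 = 3$)
$\left(-4 + 27\right) \left(-62 + 4 \left(z - 5\right)\right) \left(\left(-4 + 3\right) - 73\right) = \left(-4 + 27\right) \left(-62 + 4 \left(3 - 5\right)\right) \left(\left(-4 + 3\right) - 73\right) = 23 \left(-62 + 4 \left(-2\right)\right) \left(-1 - 73\right) = 23 \left(-62 - 8\right) \left(-74\right) = 23 \left(-70\right) \left(-74\right) = \left(-1610\right) \left(-74\right) = 119140$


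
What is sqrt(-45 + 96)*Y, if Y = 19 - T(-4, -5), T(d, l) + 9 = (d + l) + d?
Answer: 41*sqrt(51) ≈ 292.80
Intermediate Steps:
T(d, l) = -9 + l + 2*d (T(d, l) = -9 + ((d + l) + d) = -9 + (l + 2*d) = -9 + l + 2*d)
Y = 41 (Y = 19 - (-9 - 5 + 2*(-4)) = 19 - (-9 - 5 - 8) = 19 - 1*(-22) = 19 + 22 = 41)
sqrt(-45 + 96)*Y = sqrt(-45 + 96)*41 = sqrt(51)*41 = 41*sqrt(51)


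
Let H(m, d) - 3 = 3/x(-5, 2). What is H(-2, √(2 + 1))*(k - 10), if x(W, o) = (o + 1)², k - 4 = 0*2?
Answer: -20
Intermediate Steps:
k = 4 (k = 4 + 0*2 = 4 + 0 = 4)
x(W, o) = (1 + o)²
H(m, d) = 10/3 (H(m, d) = 3 + 3/((1 + 2)²) = 3 + 3/(3²) = 3 + 3/9 = 3 + 3*(⅑) = 3 + ⅓ = 10/3)
H(-2, √(2 + 1))*(k - 10) = 10*(4 - 10)/3 = (10/3)*(-6) = -20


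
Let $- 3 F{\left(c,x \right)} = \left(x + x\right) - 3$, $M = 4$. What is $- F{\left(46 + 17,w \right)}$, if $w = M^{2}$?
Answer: $\frac{29}{3} \approx 9.6667$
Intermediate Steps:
$w = 16$ ($w = 4^{2} = 16$)
$F{\left(c,x \right)} = 1 - \frac{2 x}{3}$ ($F{\left(c,x \right)} = - \frac{\left(x + x\right) - 3}{3} = - \frac{2 x - 3}{3} = - \frac{-3 + 2 x}{3} = 1 - \frac{2 x}{3}$)
$- F{\left(46 + 17,w \right)} = - (1 - \frac{32}{3}) = \left(-1\right) \left(- \frac{29}{3}\right) = \frac{29}{3}$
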